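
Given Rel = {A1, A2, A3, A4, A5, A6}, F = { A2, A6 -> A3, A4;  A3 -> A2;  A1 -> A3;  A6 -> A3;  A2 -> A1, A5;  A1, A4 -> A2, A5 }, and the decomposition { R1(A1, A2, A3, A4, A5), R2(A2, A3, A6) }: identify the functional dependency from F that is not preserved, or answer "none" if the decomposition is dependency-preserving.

A2, A6 -> A3, A4

Check A2, A6 → A3, A4: no single fragment contains all of {A2, A3, A4, A6}, and the restricted closure of {A2, A6} across the fragments never reaches {A3, A4}.
A3 → A2 is preserved.
A1 → A3 is preserved.
A6 → A3 is preserved.
A2 → A1, A5 is preserved.
A1, A4 → A2, A5 is preserved.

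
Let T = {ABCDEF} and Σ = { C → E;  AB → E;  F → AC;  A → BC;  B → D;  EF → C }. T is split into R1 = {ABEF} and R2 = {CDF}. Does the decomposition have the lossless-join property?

Yes

Common attributes: R1 ∩ R2 = {F}.
Closure of {F}: F → AC applies, adding AC; A → BC applies, adding B; B → D applies, adding D; C → E applies, adding E. So (F)⁺ = {ABCDEF}.
This closure contains every attribute of R1, so R1 ∩ R2 → R1. The join is lossless.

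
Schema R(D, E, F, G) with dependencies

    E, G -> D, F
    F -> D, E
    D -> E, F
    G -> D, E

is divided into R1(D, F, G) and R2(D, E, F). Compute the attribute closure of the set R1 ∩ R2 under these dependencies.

D, E, F

R1 ∩ R2 = {D, F}.
F → D, E applies, adding E
Closure: {D, E, F}.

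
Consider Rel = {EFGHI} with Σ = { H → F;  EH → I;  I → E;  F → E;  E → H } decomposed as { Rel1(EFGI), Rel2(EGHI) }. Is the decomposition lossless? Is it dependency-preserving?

lossless and dependency-preserving

Lossless test: (EGI)⁺ = {EFGHI}, which contains all of one fragment — lossless.
Dependency preservation: H → F is not contained in any single fragment, but the restricted closure of its left-hand side across the fragments still reaches the right-hand side; the remaining FDs each lie inside some fragment. All dependencies are preserved.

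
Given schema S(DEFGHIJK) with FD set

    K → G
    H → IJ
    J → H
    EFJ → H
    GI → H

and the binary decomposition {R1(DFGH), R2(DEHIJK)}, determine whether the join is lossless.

Common attributes: R1 ∩ R2 = {DH}.
Closure of {DH}: H → IJ applies, adding IJ. So (DH)⁺ = {DHIJ}.
The closure contains neither all of R1 = {DFGH} nor all of R2 = {DEHIJK}, so the common attributes are not a superkey of either fragment. The join is lossy.

No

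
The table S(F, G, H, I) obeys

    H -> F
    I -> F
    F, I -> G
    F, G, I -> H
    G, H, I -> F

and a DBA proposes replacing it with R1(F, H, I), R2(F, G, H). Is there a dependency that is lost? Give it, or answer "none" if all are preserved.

F, I -> G

Check F, I → G: no single fragment contains all of {F, G, I}, and the restricted closure of {F, I} across the fragments never reaches {G}.
H → F is preserved.
I → F is preserved.
F, G, I → H is preserved.
G, H, I → F is preserved.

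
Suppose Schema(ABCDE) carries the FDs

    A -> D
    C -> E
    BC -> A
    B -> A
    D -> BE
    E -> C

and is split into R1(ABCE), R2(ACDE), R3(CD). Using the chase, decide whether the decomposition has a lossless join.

Chase test. Columns are ABCDE; row i has aⱼ where attribute j ∈ Ri, else bᵢⱼ.
Initial tableau (one row per fragment):
  row 1: a1 a2 a3 b14 a5
  row 2: a1 b22 a3 a4 a5
  row 3: b31 b32 a3 a4 b35
Rows 1 and 2 agree on A; apply A→D and equate their D entries.
Rows 1 and 3 agree on C; apply C→E and equate their E entries.
Rows 1 and 2 agree on D; apply D→BE and equate their BE entries.
Rows 1 and 3 agree on D; apply D→BE and equate their BE entries.
Rows 1 and 3 agree on BC; apply BC→A and equate their A entries.
Row 1 is now all distinguished symbols — the join is lossless.

Yes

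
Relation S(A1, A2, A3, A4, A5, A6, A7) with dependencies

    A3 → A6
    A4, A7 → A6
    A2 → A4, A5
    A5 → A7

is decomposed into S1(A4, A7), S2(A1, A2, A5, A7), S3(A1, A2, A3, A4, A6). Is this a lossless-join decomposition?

Yes

Chase test. Columns are A1, A2, A3, A4, A5, A6, A7; row i has aⱼ where attribute j ∈ Si, else bᵢⱼ.
Initial tableau (one row per fragment):
  row 1: b11 b12 b13 a4 b15 b16 a7
  row 2: a1 a2 b23 b24 a5 b26 a7
  row 3: a1 a2 a3 a4 b35 a6 b37
Rows 2 and 3 agree on A2; apply A2→A4, A5 and equate their A4, A5 entries.
Rows 2 and 3 agree on A5; apply A5→A7 and equate their A7 entries.
Rows 1 and 2 agree on A4, A7; apply A4, A7→A6 and equate their A6 entries.
Rows 1 and 3 agree on A4, A7; apply A4, A7→A6 and equate their A6 entries.
Row 3 is now all distinguished symbols — the join is lossless.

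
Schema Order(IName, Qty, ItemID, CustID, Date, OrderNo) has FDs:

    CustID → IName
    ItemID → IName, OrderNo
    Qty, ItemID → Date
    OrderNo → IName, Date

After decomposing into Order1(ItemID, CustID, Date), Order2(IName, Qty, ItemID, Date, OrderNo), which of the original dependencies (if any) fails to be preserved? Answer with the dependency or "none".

CustID → IName

Check CustID → IName: no single fragment contains all of {IName, CustID}, and the restricted closure of {CustID} across the fragments never reaches {IName}.
ItemID → IName, OrderNo is preserved.
Qty, ItemID → Date is preserved.
OrderNo → IName, Date is preserved.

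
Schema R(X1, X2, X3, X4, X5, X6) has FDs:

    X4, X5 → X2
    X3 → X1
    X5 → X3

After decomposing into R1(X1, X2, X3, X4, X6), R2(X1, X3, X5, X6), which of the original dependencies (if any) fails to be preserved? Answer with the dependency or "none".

X4, X5 → X2

Check X4, X5 → X2: no single fragment contains all of {X2, X4, X5}, and the restricted closure of {X4, X5} across the fragments never reaches {X2}.
X3 → X1 is preserved.
X5 → X3 is preserved.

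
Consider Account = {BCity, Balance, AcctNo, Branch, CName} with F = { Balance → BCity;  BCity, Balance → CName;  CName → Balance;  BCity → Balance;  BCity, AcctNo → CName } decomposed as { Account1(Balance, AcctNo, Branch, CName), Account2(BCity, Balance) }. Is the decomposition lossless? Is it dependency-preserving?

lossless and dependency-preserving

Lossless test: (Balance)⁺ = {BCity, Balance, CName}, which contains all of one fragment — lossless.
Dependency preservation: BCity, Balance → CName; BCity, AcctNo → CName are not contained in any single fragment, but the restricted closure of each left-hand side across the fragments still reaches the right-hand side; the remaining FDs each lie inside some fragment. All dependencies are preserved.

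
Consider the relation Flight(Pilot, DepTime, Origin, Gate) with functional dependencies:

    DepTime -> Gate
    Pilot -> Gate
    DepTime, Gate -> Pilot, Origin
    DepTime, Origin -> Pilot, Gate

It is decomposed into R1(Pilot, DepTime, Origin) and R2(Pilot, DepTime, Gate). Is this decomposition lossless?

Common attributes: R1 ∩ R2 = {Pilot, DepTime}.
Closure of {Pilot, DepTime}: DepTime → Gate applies, adding Gate; DepTime, Gate → Pilot, Origin applies, adding Origin. So (Pilot, DepTime)⁺ = {Pilot, DepTime, Origin, Gate}.
This closure contains every attribute of R1, so R1 ∩ R2 → R1. The join is lossless.

Yes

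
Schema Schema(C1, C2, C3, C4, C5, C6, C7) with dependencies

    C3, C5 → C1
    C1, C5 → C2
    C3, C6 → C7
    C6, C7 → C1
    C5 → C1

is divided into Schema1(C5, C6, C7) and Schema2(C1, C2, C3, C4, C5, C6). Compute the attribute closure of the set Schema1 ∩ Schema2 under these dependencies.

Schema1 ∩ Schema2 = {C5, C6}.
C5 → C1 applies, adding C1
C1, C5 → C2 applies, adding C2
Closure: {C1, C2, C5, C6}.

C1, C2, C5, C6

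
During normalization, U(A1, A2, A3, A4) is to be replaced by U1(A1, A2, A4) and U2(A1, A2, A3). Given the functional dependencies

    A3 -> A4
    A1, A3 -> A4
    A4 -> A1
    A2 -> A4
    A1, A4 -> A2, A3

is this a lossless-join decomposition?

Yes

Common attributes: U1 ∩ U2 = {A1, A2}.
Closure of {A1, A2}: A2 → A4 applies, adding A4; A1, A4 → A2, A3 applies, adding A3. So (A1, A2)⁺ = {A1, A2, A3, A4}.
This closure contains every attribute of U1, so U1 ∩ U2 → U1. The join is lossless.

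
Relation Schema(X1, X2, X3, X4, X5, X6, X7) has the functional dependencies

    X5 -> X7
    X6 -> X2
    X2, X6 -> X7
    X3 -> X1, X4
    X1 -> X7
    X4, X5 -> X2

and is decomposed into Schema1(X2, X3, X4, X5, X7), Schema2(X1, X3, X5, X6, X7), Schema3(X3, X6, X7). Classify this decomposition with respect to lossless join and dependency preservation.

lossless but not dependency-preserving

Lossless test (chase): Rows 2 and 3 agree on X6; apply X6→X2 and equate their X2 entries. Rows 1 and 2 agree on X3; apply X3→X1, X4 and equate their X1, X4 entries. Rows 1 and 3 agree on X3; apply X3→X1, X4 and equate their X1, X4 entries. Rows 1 and 2 agree on X4, X5; apply X4, X5→X2 and equate their X2 entries. Row 2 is now all distinguished symbols — the join is lossless.
Dependency preservation: the restricted closure of {X6} across the fragments never reaches {X2}, so X6 → X2 cannot be enforced without a join — not preserved.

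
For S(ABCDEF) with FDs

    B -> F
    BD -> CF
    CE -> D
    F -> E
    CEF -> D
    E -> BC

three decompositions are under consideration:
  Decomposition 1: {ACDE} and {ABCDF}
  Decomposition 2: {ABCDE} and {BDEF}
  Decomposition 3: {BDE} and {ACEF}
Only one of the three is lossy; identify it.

Decomposition 1: common = {ACD}, closure = {ACD} → lossy.
Decomposition 2: common = {BDE}, closure = {BCDEF} → lossless.
Decomposition 3: common = {E}, closure = {BCDEF} → lossless.

Decomposition 1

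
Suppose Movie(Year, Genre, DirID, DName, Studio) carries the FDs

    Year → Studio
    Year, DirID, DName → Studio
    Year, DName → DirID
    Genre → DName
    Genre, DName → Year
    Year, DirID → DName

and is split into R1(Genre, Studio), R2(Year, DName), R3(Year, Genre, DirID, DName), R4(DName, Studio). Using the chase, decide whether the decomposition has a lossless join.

Yes

Chase test. Columns are Year, Genre, DirID, DName, Studio; row i has aⱼ where attribute j ∈ Ri, else bᵢⱼ.
Initial tableau (one row per fragment):
  row 1: b11 a2 b13 b14 a5
  row 2: a1 b22 b23 a4 b25
  row 3: a1 a2 a3 a4 b35
  row 4: b41 b42 b43 a4 a5
Rows 2 and 3 agree on Year; apply Year→Studio and equate their Studio entries.
Rows 2 and 3 agree on Year, DName; apply Year, DName→DirID and equate their DirID entries.
Rows 1 and 3 agree on Genre; apply Genre→DName and equate their DName entries.
Rows 1 and 3 agree on Genre, DName; apply Genre, DName→Year and equate their Year entries.
Rows 1 and 2 agree on Year; apply Year→Studio and equate their Studio entries.
Rows 1 and 2 agree on Year, DName; apply Year, DName→DirID and equate their DirID entries.
Row 1 is now all distinguished symbols — the join is lossless.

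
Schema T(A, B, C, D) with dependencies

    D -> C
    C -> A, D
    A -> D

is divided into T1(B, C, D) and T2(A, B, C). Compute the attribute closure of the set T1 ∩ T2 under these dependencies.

A, B, C, D

T1 ∩ T2 = {B, C}.
C → A, D applies, adding A, D
Closure: {A, B, C, D}.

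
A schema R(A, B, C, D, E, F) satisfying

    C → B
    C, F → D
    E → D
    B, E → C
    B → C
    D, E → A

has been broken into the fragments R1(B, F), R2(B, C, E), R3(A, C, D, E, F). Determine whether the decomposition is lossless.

Yes

Chase test. Columns are A, B, C, D, E, F; row i has aⱼ where attribute j ∈ Ri, else bᵢⱼ.
Initial tableau (one row per fragment):
  row 1: b11 a2 b13 b14 b15 a6
  row 2: b21 a2 a3 b24 a5 b26
  row 3: a1 b32 a3 a4 a5 a6
Rows 2 and 3 agree on C; apply C→B and equate their B entries.
Rows 2 and 3 agree on E; apply E→D and equate their D entries.
Rows 1 and 2 agree on B; apply B→C and equate their C entries.
Rows 2 and 3 agree on D, E; apply D, E→A and equate their A entries.
Rows 1 and 3 agree on C, F; apply C, F→D and equate their D entries.
Row 3 is now all distinguished symbols — the join is lossless.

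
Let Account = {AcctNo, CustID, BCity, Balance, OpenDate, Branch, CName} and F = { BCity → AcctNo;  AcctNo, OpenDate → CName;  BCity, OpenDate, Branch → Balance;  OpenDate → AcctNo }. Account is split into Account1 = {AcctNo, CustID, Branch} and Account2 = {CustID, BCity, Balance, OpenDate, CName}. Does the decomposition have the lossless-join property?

No

Common attributes: Account1 ∩ Account2 = {CustID}.
No dependency enlarges {CustID}, so (CustID)⁺ = {CustID}.
The closure contains neither all of Account1 = {AcctNo, CustID, Branch} nor all of Account2 = {CustID, BCity, Balance, OpenDate, CName}, so the common attributes are not a superkey of either fragment. The join is lossy.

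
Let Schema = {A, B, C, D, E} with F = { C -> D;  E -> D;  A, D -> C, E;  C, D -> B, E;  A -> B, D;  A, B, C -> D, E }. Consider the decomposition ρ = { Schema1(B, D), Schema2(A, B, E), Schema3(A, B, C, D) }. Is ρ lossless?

Yes

Chase test. Columns are A, B, C, D, E; row i has aⱼ where attribute j ∈ Schemai, else bᵢⱼ.
Initial tableau (one row per fragment):
  row 1: b11 a2 b13 a4 b15
  row 2: a1 a2 b23 b24 a5
  row 3: a1 a2 a3 a4 b35
Rows 2 and 3 agree on A; apply A→B, D and equate their B, D entries.
Rows 2 and 3 agree on A, D; apply A, D→C, E and equate their C, E entries.
Row 2 is now all distinguished symbols — the join is lossless.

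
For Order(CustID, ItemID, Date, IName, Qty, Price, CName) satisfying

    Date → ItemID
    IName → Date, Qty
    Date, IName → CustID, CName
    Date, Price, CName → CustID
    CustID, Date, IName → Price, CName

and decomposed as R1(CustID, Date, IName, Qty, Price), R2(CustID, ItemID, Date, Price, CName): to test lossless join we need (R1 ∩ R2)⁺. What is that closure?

R1 ∩ R2 = {CustID, Date, Price}.
Date → ItemID applies, adding ItemID
Closure: {CustID, ItemID, Date, Price}.

CustID, ItemID, Date, Price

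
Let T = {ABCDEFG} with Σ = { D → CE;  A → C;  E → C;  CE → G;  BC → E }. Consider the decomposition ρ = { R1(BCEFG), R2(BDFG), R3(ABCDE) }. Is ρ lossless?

Chase test. Columns are ABCDEFG; row i has aⱼ where attribute j ∈ Ri, else bᵢⱼ.
Initial tableau (one row per fragment):
  row 1: b11 a2 a3 b14 a5 a6 a7
  row 2: b21 a2 b23 a4 b25 a6 a7
  row 3: a1 a2 a3 a4 a5 b36 b37
Rows 2 and 3 agree on D; apply D→CE and equate their CE entries.
Rows 1 and 3 agree on CE; apply CE→G and equate their G entries.
No row becomes fully distinguished — the join is lossy.

No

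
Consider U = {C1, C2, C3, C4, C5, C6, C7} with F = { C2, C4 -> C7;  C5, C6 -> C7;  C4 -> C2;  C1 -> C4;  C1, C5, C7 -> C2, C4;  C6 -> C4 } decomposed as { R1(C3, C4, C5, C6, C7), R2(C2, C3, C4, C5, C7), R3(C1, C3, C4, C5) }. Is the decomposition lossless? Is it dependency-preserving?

Lossless test (chase): Rows 1 and 2 agree on C4; apply C4→C2 and equate their C2 entries. Rows 1 and 3 agree on C4; apply C4→C2 and equate their C2 entries. Rows 1 and 3 agree on C2, C4; apply C2, C4→C7 and equate their C7 entries. No row becomes fully distinguished — the join is lossy.
Dependency preservation: C1, C5, C7 → C2, C4 is not contained in any single fragment, but the restricted closure of its left-hand side across the fragments still reaches the right-hand side; the remaining FDs each lie inside some fragment. All dependencies are preserved.

lossy but dependency-preserving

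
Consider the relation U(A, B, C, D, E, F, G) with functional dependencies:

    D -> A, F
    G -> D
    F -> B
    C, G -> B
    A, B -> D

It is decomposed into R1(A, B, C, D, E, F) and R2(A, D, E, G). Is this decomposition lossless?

Common attributes: R1 ∩ R2 = {A, D, E}.
Closure of {A, D, E}: D → A, F applies, adding F; F → B applies, adding B. So (A, D, E)⁺ = {A, B, D, E, F}.
The closure contains neither all of R1 = {A, B, C, D, E, F} nor all of R2 = {A, D, E, G}, so the common attributes are not a superkey of either fragment. The join is lossy.

No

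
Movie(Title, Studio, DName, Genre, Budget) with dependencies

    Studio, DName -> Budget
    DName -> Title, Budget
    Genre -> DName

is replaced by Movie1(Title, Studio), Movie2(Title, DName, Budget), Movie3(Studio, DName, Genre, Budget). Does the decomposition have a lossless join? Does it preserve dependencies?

lossless and dependency-preserving

Lossless test (chase): Rows 2 and 3 agree on DName; apply DName→Title, Budget and equate their Title, Budget entries. Row 3 is now all distinguished symbols — the join is lossless.
Dependency preservation: every FD's attributes lie within a single fragment, so each can be enforced locally — preserved.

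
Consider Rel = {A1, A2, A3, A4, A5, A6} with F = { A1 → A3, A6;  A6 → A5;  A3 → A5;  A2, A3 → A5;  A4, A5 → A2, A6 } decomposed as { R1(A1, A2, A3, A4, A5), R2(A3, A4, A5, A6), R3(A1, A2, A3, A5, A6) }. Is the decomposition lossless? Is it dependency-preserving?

lossless and dependency-preserving

Lossless test (chase): Rows 1 and 3 agree on A1; apply A1→A3, A6 and equate their A3, A6 entries. Rows 1 and 2 agree on A4, A5; apply A4, A5→A2, A6 and equate their A2, A6 entries. Row 1 is now all distinguished symbols — the join is lossless.
Dependency preservation: A4, A5 → A2, A6 is not contained in any single fragment, but the restricted closure of its left-hand side across the fragments still reaches the right-hand side; the remaining FDs each lie inside some fragment. All dependencies are preserved.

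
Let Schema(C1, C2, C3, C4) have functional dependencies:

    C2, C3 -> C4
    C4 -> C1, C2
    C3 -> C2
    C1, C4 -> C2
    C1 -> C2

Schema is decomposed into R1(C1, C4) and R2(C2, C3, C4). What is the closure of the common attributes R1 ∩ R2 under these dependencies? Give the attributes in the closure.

C1, C2, C4

R1 ∩ R2 = {C4}.
C4 → C1, C2 applies, adding C1, C2
Closure: {C1, C2, C4}.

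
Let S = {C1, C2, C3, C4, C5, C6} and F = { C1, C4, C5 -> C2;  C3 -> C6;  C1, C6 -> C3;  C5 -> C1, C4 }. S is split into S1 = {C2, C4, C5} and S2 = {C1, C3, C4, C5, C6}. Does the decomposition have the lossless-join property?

Yes

Common attributes: S1 ∩ S2 = {C4, C5}.
Closure of {C4, C5}: C5 → C1, C4 applies, adding C1; C1, C4, C5 → C2 applies, adding C2. So (C4, C5)⁺ = {C1, C2, C4, C5}.
This closure contains every attribute of S1, so S1 ∩ S2 → S1. The join is lossless.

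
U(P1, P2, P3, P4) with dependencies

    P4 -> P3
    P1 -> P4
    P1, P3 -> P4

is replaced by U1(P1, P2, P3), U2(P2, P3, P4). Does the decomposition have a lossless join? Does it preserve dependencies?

lossy and not dependency-preserving

Lossless test: (P2, P3)⁺ = {P2, P3}, which is a superkey of neither fragment — lossy.
Dependency preservation: the restricted closure of {P1} across the fragments never reaches {P4}, so P1 → P4 cannot be enforced without a join — not preserved.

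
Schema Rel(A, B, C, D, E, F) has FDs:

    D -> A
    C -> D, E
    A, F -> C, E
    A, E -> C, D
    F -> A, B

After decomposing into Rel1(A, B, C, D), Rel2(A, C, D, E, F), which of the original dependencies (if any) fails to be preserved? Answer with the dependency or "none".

Check F → A, B: no single fragment contains all of {A, B, F}, and the restricted closure of {F} across the fragments never reaches {A, B}.
D → A is preserved.
C → D, E is preserved.
A, F → C, E is preserved.
A, E → C, D is preserved.

F -> A, B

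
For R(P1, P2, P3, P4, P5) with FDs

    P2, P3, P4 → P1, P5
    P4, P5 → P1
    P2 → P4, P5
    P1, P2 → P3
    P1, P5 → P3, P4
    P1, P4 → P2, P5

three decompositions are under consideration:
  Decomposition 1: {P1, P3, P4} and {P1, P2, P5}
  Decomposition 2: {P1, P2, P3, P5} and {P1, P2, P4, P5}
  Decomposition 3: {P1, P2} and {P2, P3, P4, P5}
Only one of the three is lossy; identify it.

Decomposition 1

Decomposition 1: common = {P1}, closure = {P1} → lossy.
Decomposition 2: common = {P1, P2, P5}, closure = {P1, P2, P3, P4, P5} → lossless.
Decomposition 3: common = {P2}, closure = {P1, P2, P3, P4, P5} → lossless.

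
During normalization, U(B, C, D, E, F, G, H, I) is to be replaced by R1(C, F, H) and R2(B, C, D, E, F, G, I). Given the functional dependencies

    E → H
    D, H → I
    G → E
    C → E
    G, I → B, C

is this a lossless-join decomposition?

Yes

Common attributes: R1 ∩ R2 = {C, F}.
Closure of {C, F}: C → E applies, adding E; E → H applies, adding H. So (C, F)⁺ = {C, E, F, H}.
This closure contains every attribute of R1, so R1 ∩ R2 → R1. The join is lossless.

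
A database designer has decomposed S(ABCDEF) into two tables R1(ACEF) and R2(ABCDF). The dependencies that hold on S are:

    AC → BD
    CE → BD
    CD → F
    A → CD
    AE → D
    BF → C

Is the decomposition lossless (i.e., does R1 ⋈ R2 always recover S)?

Yes

Common attributes: R1 ∩ R2 = {ACF}.
Closure of {ACF}: AC → BD applies, adding BD. So (ACF)⁺ = {ABCDF}.
This closure contains every attribute of R2, so R1 ∩ R2 → R2. The join is lossless.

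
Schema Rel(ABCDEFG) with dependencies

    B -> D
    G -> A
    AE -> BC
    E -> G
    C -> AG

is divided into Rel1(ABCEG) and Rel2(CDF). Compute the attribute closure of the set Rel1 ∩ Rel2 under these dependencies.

ACG

Rel1 ∩ Rel2 = {C}.
C → AG applies, adding AG
Closure: {ACG}.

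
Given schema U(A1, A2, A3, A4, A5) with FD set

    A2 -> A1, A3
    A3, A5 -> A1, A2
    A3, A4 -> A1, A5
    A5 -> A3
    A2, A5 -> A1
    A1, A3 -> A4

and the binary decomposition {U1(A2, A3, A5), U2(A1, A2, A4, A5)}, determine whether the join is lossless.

Common attributes: U1 ∩ U2 = {A2, A5}.
Closure of {A2, A5}: A2 → A1, A3 applies, adding A1, A3; A1, A3 → A4 applies, adding A4. So (A2, A5)⁺ = {A1, A2, A3, A4, A5}.
This closure contains every attribute of U1, so U1 ∩ U2 → U1. The join is lossless.

Yes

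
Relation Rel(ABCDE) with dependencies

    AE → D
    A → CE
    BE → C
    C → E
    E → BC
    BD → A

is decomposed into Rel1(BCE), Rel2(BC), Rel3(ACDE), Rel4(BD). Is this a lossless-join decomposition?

Yes

Chase test. Columns are ABCDE; row i has aⱼ where attribute j ∈ Reli, else bᵢⱼ.
Initial tableau (one row per fragment):
  row 1: b11 a2 a3 b14 a5
  row 2: b21 a2 a3 b24 b25
  row 3: a1 b32 a3 a4 a5
  row 4: b41 a2 b43 a4 b45
Rows 1 and 2 agree on C; apply C→E and equate their E entries.
Rows 1 and 3 agree on E; apply E→BC and equate their BC entries.
Rows 3 and 4 agree on BD; apply BD→A and equate their A entries.
Rows 3 and 4 agree on A; apply A→CE and equate their CE entries.
Row 3 is now all distinguished symbols — the join is lossless.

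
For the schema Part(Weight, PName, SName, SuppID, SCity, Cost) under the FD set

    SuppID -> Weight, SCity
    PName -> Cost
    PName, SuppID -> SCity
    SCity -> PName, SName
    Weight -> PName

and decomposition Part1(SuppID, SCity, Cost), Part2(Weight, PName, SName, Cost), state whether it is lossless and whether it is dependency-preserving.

lossy and not dependency-preserving

Lossless test: (Cost)⁺ = {Cost}, which is a superkey of neither fragment — lossy.
Dependency preservation: the restricted closure of {SuppID} across the fragments never reaches {Weight, SCity}, so SuppID → Weight, SCity cannot be enforced without a join — not preserved.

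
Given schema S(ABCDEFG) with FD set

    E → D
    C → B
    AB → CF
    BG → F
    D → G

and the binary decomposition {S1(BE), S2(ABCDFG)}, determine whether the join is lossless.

Common attributes: S1 ∩ S2 = {B}.
No dependency enlarges {B}, so (B)⁺ = {B}.
The closure contains neither all of S1 = {BE} nor all of S2 = {ABCDFG}, so the common attributes are not a superkey of either fragment. The join is lossy.

No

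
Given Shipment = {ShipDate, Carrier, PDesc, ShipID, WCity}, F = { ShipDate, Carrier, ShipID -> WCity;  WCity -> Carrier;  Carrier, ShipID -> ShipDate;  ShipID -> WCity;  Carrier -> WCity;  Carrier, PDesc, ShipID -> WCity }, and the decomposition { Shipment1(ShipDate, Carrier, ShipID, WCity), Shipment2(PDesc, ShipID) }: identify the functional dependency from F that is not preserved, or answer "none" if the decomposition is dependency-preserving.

none

ShipDate, Carrier, ShipID → WCity lies within Shipment1.
WCity → Carrier lies within Shipment1.
Carrier, ShipID → ShipDate lies within Shipment1.
ShipID → WCity lies within Shipment1.
Carrier → WCity lies within Shipment1.
Carrier, PDesc, ShipID → WCity: restricted closure across fragments reaches WCity.
Every dependency is enforceable on the fragments, so the decomposition is dependency-preserving.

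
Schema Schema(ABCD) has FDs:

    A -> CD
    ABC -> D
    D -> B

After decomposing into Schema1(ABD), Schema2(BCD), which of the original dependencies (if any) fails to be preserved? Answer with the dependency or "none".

Check A → CD: no single fragment contains all of {ACD}, and the restricted closure of {A} across the fragments never reaches {CD}.
ABC → D is preserved.
D → B is preserved.

A -> CD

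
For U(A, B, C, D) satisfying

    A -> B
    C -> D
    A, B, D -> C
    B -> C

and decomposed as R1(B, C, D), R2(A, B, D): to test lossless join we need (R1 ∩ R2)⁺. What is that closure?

R1 ∩ R2 = {B, D}.
B → C applies, adding C
Closure: {B, C, D}.

B, C, D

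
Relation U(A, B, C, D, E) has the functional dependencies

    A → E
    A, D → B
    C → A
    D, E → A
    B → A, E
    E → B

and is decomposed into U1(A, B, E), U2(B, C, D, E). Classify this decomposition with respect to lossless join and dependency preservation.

Lossless test: (B, E)⁺ = {A, B, E}, which contains all of one fragment — lossless.
Dependency preservation: A, D → B; C → A; D, E → A are not contained in any single fragment, but the restricted closure of each left-hand side across the fragments still reaches the right-hand side; the remaining FDs each lie inside some fragment. All dependencies are preserved.

lossless and dependency-preserving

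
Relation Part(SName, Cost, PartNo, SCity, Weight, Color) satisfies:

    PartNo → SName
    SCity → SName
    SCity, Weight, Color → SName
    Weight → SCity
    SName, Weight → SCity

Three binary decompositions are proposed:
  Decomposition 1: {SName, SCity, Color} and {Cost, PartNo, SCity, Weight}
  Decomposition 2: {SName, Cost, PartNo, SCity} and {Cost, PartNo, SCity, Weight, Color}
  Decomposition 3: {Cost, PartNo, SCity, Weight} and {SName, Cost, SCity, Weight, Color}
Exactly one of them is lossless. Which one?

Decomposition 2

Decomposition 1: common = {SCity}, closure = {SName, SCity} → lossy.
Decomposition 2: common = {Cost, PartNo, SCity}, closure = {SName, Cost, PartNo, SCity} → lossless.
Decomposition 3: common = {Cost, SCity, Weight}, closure = {SName, Cost, SCity, Weight} → lossy.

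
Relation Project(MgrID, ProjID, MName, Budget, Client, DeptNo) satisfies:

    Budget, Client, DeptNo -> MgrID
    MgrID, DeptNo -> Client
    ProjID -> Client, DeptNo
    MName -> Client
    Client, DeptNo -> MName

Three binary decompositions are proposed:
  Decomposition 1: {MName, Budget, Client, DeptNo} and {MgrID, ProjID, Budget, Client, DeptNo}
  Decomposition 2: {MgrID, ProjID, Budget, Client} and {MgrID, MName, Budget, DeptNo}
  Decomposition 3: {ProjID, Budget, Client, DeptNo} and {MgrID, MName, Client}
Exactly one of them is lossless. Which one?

Decomposition 1: common = {Budget, Client, DeptNo}, closure = {MgrID, MName, Budget, Client, DeptNo} → lossless.
Decomposition 2: common = {MgrID, Budget}, closure = {MgrID, Budget} → lossy.
Decomposition 3: common = {Client}, closure = {Client} → lossy.

Decomposition 1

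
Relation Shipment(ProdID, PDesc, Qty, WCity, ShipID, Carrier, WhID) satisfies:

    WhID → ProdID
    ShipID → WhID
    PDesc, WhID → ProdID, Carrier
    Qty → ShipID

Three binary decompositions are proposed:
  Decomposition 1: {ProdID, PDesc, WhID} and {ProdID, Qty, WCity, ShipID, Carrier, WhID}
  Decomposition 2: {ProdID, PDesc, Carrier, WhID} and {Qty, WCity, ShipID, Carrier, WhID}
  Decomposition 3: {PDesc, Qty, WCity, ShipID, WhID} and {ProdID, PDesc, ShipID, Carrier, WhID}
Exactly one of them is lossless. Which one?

Decomposition 3

Decomposition 1: common = {ProdID, WhID}, closure = {ProdID, WhID} → lossy.
Decomposition 2: common = {Carrier, WhID}, closure = {ProdID, Carrier, WhID} → lossy.
Decomposition 3: common = {PDesc, ShipID, WhID}, closure = {ProdID, PDesc, ShipID, Carrier, WhID} → lossless.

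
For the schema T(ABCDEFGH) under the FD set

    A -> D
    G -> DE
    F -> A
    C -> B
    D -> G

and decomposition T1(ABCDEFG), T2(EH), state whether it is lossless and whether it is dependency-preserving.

Lossless test: (E)⁺ = {E}, which is a superkey of neither fragment — lossy.
Dependency preservation: every FD's attributes lie within a single fragment, so each can be enforced locally — preserved.

lossy but dependency-preserving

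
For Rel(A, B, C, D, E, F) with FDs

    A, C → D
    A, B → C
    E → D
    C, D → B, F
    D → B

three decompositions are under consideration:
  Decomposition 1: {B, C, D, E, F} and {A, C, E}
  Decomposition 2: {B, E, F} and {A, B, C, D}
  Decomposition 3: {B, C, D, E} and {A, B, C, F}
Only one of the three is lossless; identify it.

Decomposition 1: common = {C, E}, closure = {B, C, D, E, F} → lossless.
Decomposition 2: common = {B}, closure = {B} → lossy.
Decomposition 3: common = {B, C}, closure = {B, C} → lossy.

Decomposition 1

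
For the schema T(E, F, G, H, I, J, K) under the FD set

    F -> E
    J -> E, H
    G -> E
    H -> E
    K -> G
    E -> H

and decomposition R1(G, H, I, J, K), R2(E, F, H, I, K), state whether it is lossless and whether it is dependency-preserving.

Lossless test: (H, I, K)⁺ = {E, G, H, I, K}, which is a superkey of neither fragment — lossy.
Dependency preservation: J → E, H; G → E are not contained in any single fragment, but the restricted closure of each left-hand side across the fragments still reaches the right-hand side; the remaining FDs each lie inside some fragment. All dependencies are preserved.

lossy but dependency-preserving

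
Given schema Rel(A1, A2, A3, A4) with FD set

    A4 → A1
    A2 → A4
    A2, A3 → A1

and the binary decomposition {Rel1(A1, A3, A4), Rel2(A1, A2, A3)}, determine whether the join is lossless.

Common attributes: Rel1 ∩ Rel2 = {A1, A3}.
No dependency enlarges {A1, A3}, so (A1, A3)⁺ = {A1, A3}.
The closure contains neither all of Rel1 = {A1, A3, A4} nor all of Rel2 = {A1, A2, A3}, so the common attributes are not a superkey of either fragment. The join is lossy.

No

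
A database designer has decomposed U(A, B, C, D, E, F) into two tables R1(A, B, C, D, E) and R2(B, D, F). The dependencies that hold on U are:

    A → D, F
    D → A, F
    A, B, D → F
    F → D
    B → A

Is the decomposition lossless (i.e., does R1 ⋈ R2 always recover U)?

Yes

Common attributes: R1 ∩ R2 = {B, D}.
Closure of {B, D}: D → A, F applies, adding A, F. So (B, D)⁺ = {A, B, D, F}.
This closure contains every attribute of R2, so R1 ∩ R2 → R2. The join is lossless.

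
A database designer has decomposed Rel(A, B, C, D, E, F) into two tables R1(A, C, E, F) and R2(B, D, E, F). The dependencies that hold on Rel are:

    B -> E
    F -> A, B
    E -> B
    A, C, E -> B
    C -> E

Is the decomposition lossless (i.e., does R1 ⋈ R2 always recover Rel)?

No

Common attributes: R1 ∩ R2 = {E, F}.
Closure of {E, F}: F → A, B applies, adding A, B. So (E, F)⁺ = {A, B, E, F}.
The closure contains neither all of R1 = {A, C, E, F} nor all of R2 = {B, D, E, F}, so the common attributes are not a superkey of either fragment. The join is lossy.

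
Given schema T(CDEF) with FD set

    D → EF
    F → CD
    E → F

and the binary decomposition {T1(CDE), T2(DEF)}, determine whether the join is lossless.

Common attributes: T1 ∩ T2 = {DE}.
Closure of {DE}: D → EF applies, adding F; F → CD applies, adding C. So (DE)⁺ = {CDEF}.
This closure contains every attribute of T1, so T1 ∩ T2 → T1. The join is lossless.

Yes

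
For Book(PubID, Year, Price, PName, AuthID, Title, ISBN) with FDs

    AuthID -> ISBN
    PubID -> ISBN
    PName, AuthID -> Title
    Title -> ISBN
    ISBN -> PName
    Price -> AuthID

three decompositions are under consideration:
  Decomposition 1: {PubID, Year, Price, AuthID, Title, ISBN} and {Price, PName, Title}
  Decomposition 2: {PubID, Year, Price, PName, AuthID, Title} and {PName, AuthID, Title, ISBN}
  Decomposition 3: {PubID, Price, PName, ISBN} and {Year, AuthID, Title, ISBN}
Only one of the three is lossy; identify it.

Decomposition 1: common = {Price, Title}, closure = {Price, PName, AuthID, Title, ISBN} → lossless.
Decomposition 2: common = {PName, AuthID, Title}, closure = {PName, AuthID, Title, ISBN} → lossless.
Decomposition 3: common = {ISBN}, closure = {PName, ISBN} → lossy.

Decomposition 3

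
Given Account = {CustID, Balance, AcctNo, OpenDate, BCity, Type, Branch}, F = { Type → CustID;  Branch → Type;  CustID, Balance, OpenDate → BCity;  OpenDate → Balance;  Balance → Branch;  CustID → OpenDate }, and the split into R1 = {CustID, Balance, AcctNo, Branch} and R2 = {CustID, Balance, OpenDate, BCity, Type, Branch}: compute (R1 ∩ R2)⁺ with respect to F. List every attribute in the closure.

CustID, Balance, OpenDate, BCity, Type, Branch

R1 ∩ R2 = {CustID, Balance, Branch}.
Branch → Type applies, adding Type
CustID → OpenDate applies, adding OpenDate
CustID, Balance, OpenDate → BCity applies, adding BCity
Closure: {CustID, Balance, OpenDate, BCity, Type, Branch}.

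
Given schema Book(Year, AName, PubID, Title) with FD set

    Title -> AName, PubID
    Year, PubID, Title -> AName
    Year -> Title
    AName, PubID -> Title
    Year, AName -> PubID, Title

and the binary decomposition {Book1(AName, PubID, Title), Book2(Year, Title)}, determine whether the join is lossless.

Common attributes: Book1 ∩ Book2 = {Title}.
Closure of {Title}: Title → AName, PubID applies, adding AName, PubID. So (Title)⁺ = {AName, PubID, Title}.
This closure contains every attribute of Book1, so Book1 ∩ Book2 → Book1. The join is lossless.

Yes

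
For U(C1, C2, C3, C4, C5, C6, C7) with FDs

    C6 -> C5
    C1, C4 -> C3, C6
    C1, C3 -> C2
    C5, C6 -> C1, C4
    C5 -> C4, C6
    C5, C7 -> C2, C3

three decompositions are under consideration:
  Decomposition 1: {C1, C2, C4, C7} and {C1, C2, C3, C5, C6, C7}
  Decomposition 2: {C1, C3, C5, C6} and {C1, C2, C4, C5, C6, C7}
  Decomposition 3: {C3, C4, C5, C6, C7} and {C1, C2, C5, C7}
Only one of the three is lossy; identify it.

Decomposition 1

Decomposition 1: common = {C1, C2, C7}, closure = {C1, C2, C7} → lossy.
Decomposition 2: common = {C1, C5, C6}, closure = {C1, C2, C3, C4, C5, C6} → lossless.
Decomposition 3: common = {C5, C7}, closure = {C1, C2, C3, C4, C5, C6, C7} → lossless.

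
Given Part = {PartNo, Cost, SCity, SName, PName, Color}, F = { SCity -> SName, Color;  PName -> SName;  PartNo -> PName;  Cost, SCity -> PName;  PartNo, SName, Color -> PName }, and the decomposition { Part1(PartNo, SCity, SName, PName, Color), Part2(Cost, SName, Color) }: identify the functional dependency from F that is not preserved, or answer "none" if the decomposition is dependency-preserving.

Cost, SCity -> PName

Check Cost, SCity → PName: no single fragment contains all of {Cost, SCity, PName}, and the restricted closure of {Cost, SCity} across the fragments never reaches {PName}.
SCity → SName, Color is preserved.
PName → SName is preserved.
PartNo → PName is preserved.
PartNo, SName, Color → PName is preserved.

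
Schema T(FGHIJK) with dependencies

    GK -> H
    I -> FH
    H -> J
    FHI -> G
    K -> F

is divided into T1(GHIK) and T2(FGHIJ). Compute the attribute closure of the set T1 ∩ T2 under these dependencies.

T1 ∩ T2 = {GHI}.
I → FH applies, adding F
H → J applies, adding J
Closure: {FGHIJ}.

FGHIJ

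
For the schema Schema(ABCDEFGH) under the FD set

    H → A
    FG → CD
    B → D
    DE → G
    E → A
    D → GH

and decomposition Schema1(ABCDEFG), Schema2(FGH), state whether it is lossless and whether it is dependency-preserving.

Lossless test: (FG)⁺ = {ACDFGH}, which contains all of one fragment — lossless.
Dependency preservation: the restricted closure of {H} across the fragments never reaches {A}, so H → A cannot be enforced without a join — not preserved.

lossless but not dependency-preserving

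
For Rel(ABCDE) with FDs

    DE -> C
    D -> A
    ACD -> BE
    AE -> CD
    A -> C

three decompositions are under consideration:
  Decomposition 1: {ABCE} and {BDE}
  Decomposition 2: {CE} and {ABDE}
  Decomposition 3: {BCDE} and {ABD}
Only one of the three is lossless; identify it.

Decomposition 1: common = {BE}, closure = {BE} → lossy.
Decomposition 2: common = {E}, closure = {E} → lossy.
Decomposition 3: common = {BD}, closure = {ABCDE} → lossless.

Decomposition 3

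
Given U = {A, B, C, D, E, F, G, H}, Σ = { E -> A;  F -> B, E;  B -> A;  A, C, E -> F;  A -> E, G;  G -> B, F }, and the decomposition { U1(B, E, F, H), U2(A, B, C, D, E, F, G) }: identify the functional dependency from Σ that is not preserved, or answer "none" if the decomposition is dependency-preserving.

E → A lies within U2.
F → B, E lies within U1.
B → A lies within U2.
A, C, E → F lies within U2.
A → E, G lies within U2.
G → B, F lies within U2.
Every dependency is enforceable on the fragments, so the decomposition is dependency-preserving.

none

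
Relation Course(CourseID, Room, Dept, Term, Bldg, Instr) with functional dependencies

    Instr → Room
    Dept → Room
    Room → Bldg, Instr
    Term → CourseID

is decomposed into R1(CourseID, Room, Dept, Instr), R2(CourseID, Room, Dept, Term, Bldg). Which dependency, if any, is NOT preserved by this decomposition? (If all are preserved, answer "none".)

none

Instr → Room lies within R1.
Dept → Room lies within R1.
Room → Bldg, Instr: restricted closure across fragments reaches Bldg, Instr.
Term → CourseID lies within R2.
Every dependency is enforceable on the fragments, so the decomposition is dependency-preserving.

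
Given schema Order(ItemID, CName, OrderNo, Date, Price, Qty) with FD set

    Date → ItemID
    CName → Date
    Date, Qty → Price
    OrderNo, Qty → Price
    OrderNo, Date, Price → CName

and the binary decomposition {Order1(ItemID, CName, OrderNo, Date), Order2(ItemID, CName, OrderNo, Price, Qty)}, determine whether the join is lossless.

Common attributes: Order1 ∩ Order2 = {ItemID, CName, OrderNo}.
Closure of {ItemID, CName, OrderNo}: CName → Date applies, adding Date. So (ItemID, CName, OrderNo)⁺ = {ItemID, CName, OrderNo, Date}.
This closure contains every attribute of Order1, so Order1 ∩ Order2 → Order1. The join is lossless.

Yes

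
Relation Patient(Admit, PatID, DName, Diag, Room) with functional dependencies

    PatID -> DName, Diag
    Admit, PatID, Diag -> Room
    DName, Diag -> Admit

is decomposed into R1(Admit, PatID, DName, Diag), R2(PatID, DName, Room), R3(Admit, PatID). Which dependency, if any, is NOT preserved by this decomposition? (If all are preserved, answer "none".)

PatID → DName, Diag lies within R1.
Admit, PatID, Diag → Room: restricted closure across fragments reaches Room.
DName, Diag → Admit lies within R1.
Every dependency is enforceable on the fragments, so the decomposition is dependency-preserving.

none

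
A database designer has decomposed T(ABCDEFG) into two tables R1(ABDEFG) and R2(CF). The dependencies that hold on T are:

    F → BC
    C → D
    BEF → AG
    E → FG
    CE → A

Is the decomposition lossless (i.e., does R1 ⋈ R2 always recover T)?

Common attributes: R1 ∩ R2 = {F}.
Closure of {F}: F → BC applies, adding BC; C → D applies, adding D. So (F)⁺ = {BCDF}.
This closure contains every attribute of R2, so R1 ∩ R2 → R2. The join is lossless.

Yes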